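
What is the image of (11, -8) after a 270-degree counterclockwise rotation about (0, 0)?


Transformation: rotation about the origin
Original point: (11, -8)
Rule for 270 deg counterclockwise: (x, y) -> (y, -x)
Apply: (11, -8) -> (-8, -11)
(-8, -11)


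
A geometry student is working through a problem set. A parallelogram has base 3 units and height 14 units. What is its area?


Shape: parallelogram
Base b = 3 units, Height h = 14 units
Formula: A = b * h
A = 3 * 14
A = 42
42 units^2


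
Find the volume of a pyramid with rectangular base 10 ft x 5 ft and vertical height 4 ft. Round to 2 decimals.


Shape: rectangular pyramid
Base: 10 ft x 5 ft, Height h = 4 ft
Formula: V = (1/3) * base_area * h
base_area = 10 * 5 = 50
base_area * h = 50 * 4 = 200
V = 200 / 3
V = 66.67
66.67 ft^3


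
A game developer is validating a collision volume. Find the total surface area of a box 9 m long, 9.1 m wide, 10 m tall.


Shape: rectangular prism
l = 9 m, w = 9.1 m, h = 10 m
Formula: SA = 2(lw + lh + wh)
lw = 81.9, lh = 90, wh = 91
lw + lh + wh = 262.9
SA = 2 * 262.9
SA = 525.8
525.8 m^2


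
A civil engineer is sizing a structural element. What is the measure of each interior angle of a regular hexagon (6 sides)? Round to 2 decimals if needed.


Shape: regular hexagon (6 sides)
Formula: interior angle = (n - 2) * 180 / n
(n - 2) = 4
(n - 2) * 180 = 720
angle = 720 / 6
angle = 120
120 degrees


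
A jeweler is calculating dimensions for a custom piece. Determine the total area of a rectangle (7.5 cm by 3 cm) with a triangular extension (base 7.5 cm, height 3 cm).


Composite shape: rectangle + triangle
Rectangle area = 7.5 * 3 = 22.5
Triangle area = 0.5 * 7.5 * 3 = 11.25
Total = 22.5 + 11.25
Total = 33.75
33.75 cm^2


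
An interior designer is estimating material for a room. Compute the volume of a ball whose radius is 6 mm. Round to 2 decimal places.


Shape: sphere
Radius r = 6 mm
Formula: V = (4/3) * pi * r^3
r^3 = 216
(4/3) * 216 = 288
V = 288 * pi
V = 904.78
904.78 mm^3


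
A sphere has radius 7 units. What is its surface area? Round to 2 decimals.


Shape: sphere
Radius r = 7 units
Formula: SA = 4 * pi * r^2
r^2 = 49
SA = 4 * pi * 49
SA = 196 * pi
SA = 615.75
615.75 units^2


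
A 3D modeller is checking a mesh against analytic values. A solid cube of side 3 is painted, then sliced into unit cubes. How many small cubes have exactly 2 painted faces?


Large cube: 3 x 3 x 3, cut into unit cubes.
n = 3, so n - 2 = 1
Cubes with 2 painted faces lie along the edges, excluding corners.
A cube has 12 edges; each contributes (n - 2) = 1 such cubes.
Count = 12 * 1 = 12
12 unit cubes


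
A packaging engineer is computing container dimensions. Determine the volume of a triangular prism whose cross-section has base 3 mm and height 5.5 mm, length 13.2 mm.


Shape: triangular prism
Triangle base = 3 mm, triangle height = 5.5 mm, prism length L = 13.2 mm
Formula: V = (1/2 * b * h_tri) * L
Cross-section area = 0.5 * 3 * 5.5 = 8.25
V = 8.25 * 13.2
V = 108.9
108.9 mm^3


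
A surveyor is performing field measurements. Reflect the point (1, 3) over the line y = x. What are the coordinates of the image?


Transformation: reflection
Original point: (1, 3)
Rule for reflection over y = x: (x, y) -> (y, x)
Apply: (1, 3) -> (3, 1)
(3, 1)


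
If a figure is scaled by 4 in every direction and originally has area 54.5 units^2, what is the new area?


Linear scale factor k = 4
Original area = 54.5 units^2
Rule: under a linear scaling by k, areas scale by k^2.
k^2 = 4^2 = 16
New area = 54.5 * 16
New area = 872
872 units^2


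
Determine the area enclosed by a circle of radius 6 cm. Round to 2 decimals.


Shape: circle
Radius r = 6 cm
Formula: A = pi * r^2
r^2 = 6^2 = 36
A = pi * 36
A = 113.1
113.1 cm^2


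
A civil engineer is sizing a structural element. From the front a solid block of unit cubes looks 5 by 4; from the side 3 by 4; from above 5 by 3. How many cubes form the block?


Orthographic views of a solid rectangular block:
Front view 5 x 4 -> length = 5, height = 4
Side view 3 x 4 -> width = 3, height = 4 (consistent)
Top view 5 x 3 -> confirms length = 5, width = 3
The block is 5 x 3 x 4.
Total unit cubes = 5 * 3 * 4 = 60
60 unit cubes


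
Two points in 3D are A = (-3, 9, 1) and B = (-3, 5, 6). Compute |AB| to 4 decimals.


3D distance between two points
P1 = (-3, 9, 1), P2 = (-3, 5, 6)
Formula: d = sqrt((x2-x1)^2 + (y2-y1)^2 + (z2-z1)^2)
dx = -3 - -3 = 0
dy = 5 - 9 = -4
dz = 6 - 1 = 5
dx^2 + dy^2 + dz^2 = 0 + 16 + 25 = 41
d = sqrt(41)
d = 6.4031
6.4031 units


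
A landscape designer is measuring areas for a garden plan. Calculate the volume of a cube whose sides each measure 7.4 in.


Shape: cube
Side s = 7.4 in
Formula: V = s^3
V = 7.4 * 7.4 * 7.4
V = 54.76 * 7.4
V = 405.224
405.224 in^3


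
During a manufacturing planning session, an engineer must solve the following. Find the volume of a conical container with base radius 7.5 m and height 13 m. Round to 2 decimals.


Shape: cone
Radius r = 7.5 m, Height h = 13 m
Formula: V = (1/3) * pi * r^2 * h
r^2 = 56.25
pi * r^2 * h = pi * 56.25 * 13 = 731.25 * pi
V = 731.25 * pi / 3
V = 765.76
765.76 m^3


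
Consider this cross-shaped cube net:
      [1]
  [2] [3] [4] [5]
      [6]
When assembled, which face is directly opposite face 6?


Net: cross layout. Take square 3 as the base (bottom).
Fold the four squares in the horizontal row up around 3: 2 -> left, 4 -> right, 5 wraps to the top.
Fold 1 and 6 up from 3: 1 -> back, 6 -> front.
Opposite pairs are therefore: (1, 6), (2, 4), (3, 5).
Face 6 is opposite face 1.
face 1


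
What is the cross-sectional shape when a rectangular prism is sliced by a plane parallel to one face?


Solid: rectangular prism
Cutting plane: parallel to one face
Visualize the intersection of the plane with the solid's surface.
The boundary of the cut region is a rectangle.
rectangle


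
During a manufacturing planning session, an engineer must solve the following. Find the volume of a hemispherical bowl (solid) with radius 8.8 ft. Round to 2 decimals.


Shape: hemisphere (half of a sphere)
Radius r = 8.8 ft
Formula: V = (1/2) * (4/3) * pi * r^3 = (2/3) * pi * r^3
r^3 = 681.472
(2/3) * 681.472 = 454.314667
V = 454.314667 * pi
V = 1427.27
1427.27 ft^3


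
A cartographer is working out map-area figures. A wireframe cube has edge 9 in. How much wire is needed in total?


Shape: cube
Side s = 9 in
A cube has 12 edges, all equal.
Formula: total edge length = 12 * s
Total = 12 * 9
Total = 108
108 in


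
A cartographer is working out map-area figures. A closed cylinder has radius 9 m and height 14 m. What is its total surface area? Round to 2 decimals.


Shape: closed cylinder
Radius r = 9 m, Height h = 14 m
Formula: SA = 2*pi*r^2 + 2*pi*r*h = 2*pi*r*(r + h)
r + h = 23
2 * r * (r + h) = 2 * 9 * 23 = 414
SA = 414 * pi
SA = 1300.62
1300.62 m^2


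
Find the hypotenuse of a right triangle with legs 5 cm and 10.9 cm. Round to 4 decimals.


Shape: right triangle
Legs a = 5 cm, b = 10.9 cm
Formula: c = sqrt(a^2 + b^2)
a^2 = 25, b^2 = 118.81
a^2 + b^2 = 143.81
c = sqrt(143.81)
c = 11.9921
11.9921 cm


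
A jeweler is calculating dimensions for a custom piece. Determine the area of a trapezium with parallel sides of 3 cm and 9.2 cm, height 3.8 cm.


Shape: trapezoid
Parallel sides a = 3 cm, b = 9.2 cm; Height h = 3.8 cm
Formula: A = (a + b) * h / 2
a + b = 3 + 9.2 = 12.2
A = 12.2 * 3.8 / 2
A = 46.36 / 2
A = 23.18
23.18 cm^2


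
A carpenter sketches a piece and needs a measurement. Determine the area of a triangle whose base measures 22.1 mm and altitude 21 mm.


Shape: triangle
Base b = 22.1 mm, Height h = 21 mm
Formula: A = (1/2) * b * h
A = 0.5 * 22.1 * 21
A = 0.5 * 464.1
A = 232.05
232.05 mm^2


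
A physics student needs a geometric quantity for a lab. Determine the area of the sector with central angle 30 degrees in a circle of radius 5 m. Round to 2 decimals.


Shape: circular sector
Radius r = 5 m, Angle = 30 degrees
Formula: A = (angle/360) * pi * r^2
r^2 = 25
Fraction of circle = 30/360
A = (30/360) * pi * 25
A = 2.083333 * pi
A = 6.54
6.54 m^2


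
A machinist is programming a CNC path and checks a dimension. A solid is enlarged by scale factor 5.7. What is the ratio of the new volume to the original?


Linear scale factor k = 5.7
Rule: under a linear scaling by k, volumes scale by k^3.
k^3 = 5.7 * 5.7 * 5.7
k^3 = 32.49 * 5.7
k^3 = 185.193
Volume scales by a factor of 185.193.
185.193 (dimensionless)


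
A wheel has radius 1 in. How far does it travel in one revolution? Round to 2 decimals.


Shape: circle
Radius r = 1 in
Formula: C = 2 * pi * r
C = 2 * pi * 1
C = 2 * pi
C = 6.28
6.28 in


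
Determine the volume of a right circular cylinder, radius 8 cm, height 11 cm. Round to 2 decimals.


Shape: cylinder
Radius r = 8 cm, Height h = 11 cm
Formula: V = pi * r^2 * h
r^2 = 64
V = pi * 64 * 11
V = 704 * pi
V = 2211.68
2211.68 cm^3


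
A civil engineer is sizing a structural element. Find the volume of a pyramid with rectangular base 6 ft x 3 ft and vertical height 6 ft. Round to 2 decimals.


Shape: rectangular pyramid
Base: 6 ft x 3 ft, Height h = 6 ft
Formula: V = (1/3) * base_area * h
base_area = 6 * 3 = 18
base_area * h = 18 * 6 = 108
V = 108 / 3
V = 36
36 ft^3


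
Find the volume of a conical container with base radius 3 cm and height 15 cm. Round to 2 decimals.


Shape: cone
Radius r = 3 cm, Height h = 15 cm
Formula: V = (1/3) * pi * r^2 * h
r^2 = 9
pi * r^2 * h = pi * 9 * 15 = 135 * pi
V = 135 * pi / 3
V = 141.37
141.37 cm^3


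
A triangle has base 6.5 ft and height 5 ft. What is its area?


Shape: triangle
Base b = 6.5 ft, Height h = 5 ft
Formula: A = (1/2) * b * h
A = 0.5 * 6.5 * 5
A = 0.5 * 32.5
A = 16.25
16.25 ft^2


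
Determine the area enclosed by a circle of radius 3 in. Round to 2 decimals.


Shape: circle
Radius r = 3 in
Formula: A = pi * r^2
r^2 = 3^2 = 9
A = pi * 9
A = 28.27
28.27 in^2


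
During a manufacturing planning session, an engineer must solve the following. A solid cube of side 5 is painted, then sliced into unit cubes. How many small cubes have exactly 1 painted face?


Large cube: 5 x 5 x 5, cut into unit cubes.
n = 5, so n - 2 = 3
Cubes with 1 painted face lie in the interior of each face.
A cube has 6 faces; each contributes (n - 2)^2 = 9 such cubes.
Count = 6 * 9 = 54
54 unit cubes


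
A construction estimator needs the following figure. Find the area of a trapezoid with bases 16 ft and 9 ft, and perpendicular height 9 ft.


Shape: trapezoid
Parallel sides a = 16 ft, b = 9 ft; Height h = 9 ft
Formula: A = (a + b) * h / 2
a + b = 16 + 9 = 25
A = 25 * 9 / 2
A = 225 / 2
A = 112.5
112.5 ft^2


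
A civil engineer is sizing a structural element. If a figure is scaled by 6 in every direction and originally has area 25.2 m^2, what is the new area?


Linear scale factor k = 6
Original area = 25.2 m^2
Rule: under a linear scaling by k, areas scale by k^2.
k^2 = 6^2 = 36
New area = 25.2 * 36
New area = 907.2
907.2 m^2


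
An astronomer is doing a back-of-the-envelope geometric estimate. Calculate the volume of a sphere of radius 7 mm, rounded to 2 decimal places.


Shape: sphere
Radius r = 7 mm
Formula: V = (4/3) * pi * r^3
r^3 = 343
(4/3) * 343 = 457.333333
V = 457.333333 * pi
V = 1436.76
1436.76 mm^3


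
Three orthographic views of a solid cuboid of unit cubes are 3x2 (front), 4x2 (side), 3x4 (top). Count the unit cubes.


Orthographic views of a solid rectangular block:
Front view 3 x 2 -> length = 3, height = 2
Side view 4 x 2 -> width = 4, height = 2 (consistent)
Top view 3 x 4 -> confirms length = 3, width = 4
The block is 3 x 4 x 2.
Total unit cubes = 3 * 4 * 2 = 24
24 unit cubes


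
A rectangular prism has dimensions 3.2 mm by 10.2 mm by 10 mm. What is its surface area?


Shape: rectangular prism
l = 3.2 mm, w = 10.2 mm, h = 10 mm
Formula: SA = 2(lw + lh + wh)
lw = 32.64, lh = 32, wh = 102
lw + lh + wh = 166.64
SA = 2 * 166.64
SA = 333.28
333.28 mm^2


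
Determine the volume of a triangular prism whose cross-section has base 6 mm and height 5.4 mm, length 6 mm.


Shape: triangular prism
Triangle base = 6 mm, triangle height = 5.4 mm, prism length L = 6 mm
Formula: V = (1/2 * b * h_tri) * L
Cross-section area = 0.5 * 6 * 5.4 = 16.2
V = 16.2 * 6
V = 97.2
97.2 mm^3


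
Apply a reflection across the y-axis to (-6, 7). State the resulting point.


Transformation: reflection
Original point: (-6, 7)
Rule for reflection over the y-axis: (x, y) -> (-x, y)
Apply: (-6, 7) -> (6, 7)
(6, 7)


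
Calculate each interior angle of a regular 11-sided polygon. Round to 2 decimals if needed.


Shape: regular hendecagon (11 sides)
Formula: interior angle = (n - 2) * 180 / n
(n - 2) = 9
(n - 2) * 180 = 1620
angle = 1620 / 11
angle = 147.27
147.27 degrees


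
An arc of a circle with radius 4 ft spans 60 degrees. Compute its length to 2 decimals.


Shape: circular arc
Radius r = 4 ft, Angle = 60 degrees
Formula: L = (angle/360) * 2 * pi * r
2 * pi * r = 8 * pi
L = (60/360) * 8 * pi
L = 1.333333 * pi
L = 4.19
4.19 ft


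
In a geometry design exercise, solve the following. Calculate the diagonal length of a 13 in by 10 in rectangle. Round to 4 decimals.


Shape: rectangle (diagonal via Pythagoras)
Sides: 13 in and 10 in
Formula: d = sqrt(l^2 + w^2)
l^2 = 169, w^2 = 100
l^2 + w^2 = 269
d = sqrt(269)
d = 16.4012
16.4012 in


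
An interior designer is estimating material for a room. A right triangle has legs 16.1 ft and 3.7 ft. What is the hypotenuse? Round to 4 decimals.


Shape: right triangle
Legs a = 16.1 ft, b = 3.7 ft
Formula: c = sqrt(a^2 + b^2)
a^2 = 259.21, b^2 = 13.69
a^2 + b^2 = 272.9
c = sqrt(272.9)
c = 16.5197
16.5197 ft


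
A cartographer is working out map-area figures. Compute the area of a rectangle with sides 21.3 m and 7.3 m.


Shape: rectangle
Length l = 21.3 m, Width w = 7.3 m
Formula: A = l * w
A = 21.3 * 7.3
A = 155.49
155.49 m^2


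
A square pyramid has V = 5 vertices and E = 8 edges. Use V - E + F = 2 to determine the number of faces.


Polyhedron: square pyramid
Euler's formula for convex polyhedra: V - E + F = 2
Given: V = 5 vertices and E = 8 edges
Solve for F:
F = 2 + E - V = 2 + 8 - 5 = 5
5 faces


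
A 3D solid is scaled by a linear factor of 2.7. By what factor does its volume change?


Linear scale factor k = 2.7
Rule: under a linear scaling by k, volumes scale by k^3.
k^3 = 2.7 * 2.7 * 2.7
k^3 = 7.29 * 2.7
k^3 = 19.683
Volume scales by a factor of 19.683.
19.683 (dimensionless)


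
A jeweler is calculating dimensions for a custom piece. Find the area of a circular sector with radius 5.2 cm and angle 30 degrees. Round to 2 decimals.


Shape: circular sector
Radius r = 5.2 cm, Angle = 30 degrees
Formula: A = (angle/360) * pi * r^2
r^2 = 27.04
Fraction of circle = 30/360
A = (30/360) * pi * 27.04
A = 2.253333 * pi
A = 7.08
7.08 cm^2


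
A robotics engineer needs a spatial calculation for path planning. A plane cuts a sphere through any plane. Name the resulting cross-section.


Solid: sphere
Cutting plane: through any plane
Visualize the intersection of the plane with the solid's surface.
The boundary of the cut region is a circle.
circle


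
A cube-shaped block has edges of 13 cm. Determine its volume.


Shape: cube
Side s = 13 cm
Formula: V = s^3
V = 13 * 13 * 13
V = 169 * 13
V = 2197
2197 cm^3


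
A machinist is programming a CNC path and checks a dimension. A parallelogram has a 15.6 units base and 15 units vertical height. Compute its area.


Shape: parallelogram
Base b = 15.6 units, Height h = 15 units
Formula: A = b * h
A = 15.6 * 15
A = 234
234 units^2


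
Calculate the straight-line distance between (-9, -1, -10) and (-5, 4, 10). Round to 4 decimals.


3D distance between two points
P1 = (-9, -1, -10), P2 = (-5, 4, 10)
Formula: d = sqrt((x2-x1)^2 + (y2-y1)^2 + (z2-z1)^2)
dx = -5 - -9 = 4
dy = 4 - -1 = 5
dz = 10 - -10 = 20
dx^2 + dy^2 + dz^2 = 16 + 25 + 400 = 441
d = sqrt(441)
d = 21.0
21 units


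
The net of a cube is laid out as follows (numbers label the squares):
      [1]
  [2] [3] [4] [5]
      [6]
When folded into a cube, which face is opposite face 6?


Net: cross layout. Take square 3 as the base (bottom).
Fold the four squares in the horizontal row up around 3: 2 -> left, 4 -> right, 5 wraps to the top.
Fold 1 and 6 up from 3: 1 -> back, 6 -> front.
Opposite pairs are therefore: (1, 6), (2, 4), (3, 5).
Face 6 is opposite face 1.
face 1


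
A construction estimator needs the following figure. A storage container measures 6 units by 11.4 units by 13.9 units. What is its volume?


Shape: rectangular prism
l = 6 units, w = 11.4 units, h = 13.9 units
Formula: V = l * w * h
V = 6 * 11.4 * 13.9
V = 68.4 * 13.9
V = 950.76
950.76 units^3


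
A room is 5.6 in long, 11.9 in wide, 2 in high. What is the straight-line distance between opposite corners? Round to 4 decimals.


Shape: rectangular box (space diagonal)
l = 5.6 in, w = 11.9 in, h = 2 in
Visualize: the diagonal of the base, then a right triangle with that diagonal and the height.
Formula: d = sqrt(l^2 + w^2 + h^2)
l^2 + w^2 + h^2 = 31.36 + 141.61 + 4 = 176.97
d = sqrt(176.97)
d = 13.303
13.303 in


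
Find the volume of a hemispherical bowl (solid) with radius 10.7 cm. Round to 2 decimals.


Shape: hemisphere (half of a sphere)
Radius r = 10.7 cm
Formula: V = (1/2) * (4/3) * pi * r^3 = (2/3) * pi * r^3
r^3 = 1225.043
(2/3) * 1225.043 = 816.695333
V = 816.695333 * pi
V = 2565.72
2565.72 cm^3


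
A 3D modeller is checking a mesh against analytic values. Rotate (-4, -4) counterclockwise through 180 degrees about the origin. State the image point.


Transformation: rotation about the origin
Original point: (-4, -4)
Rule for 180 deg: (x, y) -> (-x, -y)
Apply: (-4, -4) -> (4, 4)
(4, 4)


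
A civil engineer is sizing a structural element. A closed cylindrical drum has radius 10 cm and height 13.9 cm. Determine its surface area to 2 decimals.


Shape: closed cylinder
Radius r = 10 cm, Height h = 13.9 cm
Formula: SA = 2*pi*r^2 + 2*pi*r*h = 2*pi*r*(r + h)
r + h = 23.9
2 * r * (r + h) = 2 * 10 * 23.9 = 478
SA = 478 * pi
SA = 1501.68
1501.68 cm^2


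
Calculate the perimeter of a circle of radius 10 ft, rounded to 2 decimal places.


Shape: circle
Radius r = 10 ft
Formula: C = 2 * pi * r
C = 2 * pi * 10
C = 20 * pi
C = 62.83
62.83 ft


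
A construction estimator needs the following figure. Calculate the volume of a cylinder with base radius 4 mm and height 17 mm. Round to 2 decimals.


Shape: cylinder
Radius r = 4 mm, Height h = 17 mm
Formula: V = pi * r^2 * h
r^2 = 16
V = pi * 16 * 17
V = 272 * pi
V = 854.51
854.51 mm^3


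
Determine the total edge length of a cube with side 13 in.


Shape: cube
Side s = 13 in
A cube has 12 edges, all equal.
Formula: total edge length = 12 * s
Total = 12 * 13
Total = 156
156 in


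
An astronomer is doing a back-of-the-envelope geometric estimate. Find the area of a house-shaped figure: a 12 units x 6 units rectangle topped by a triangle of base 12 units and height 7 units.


Composite shape: rectangle + triangle
Rectangle area = 12 * 6 = 72
Triangle area = 0.5 * 12 * 7 = 42
Total = 72 + 42
Total = 114
114 units^2


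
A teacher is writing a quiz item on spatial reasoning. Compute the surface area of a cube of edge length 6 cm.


Shape: cube
Side s = 6 cm
A cube has 6 square faces.
Formula: SA = 6 * s^2
s^2 = 36
SA = 6 * 36
SA = 216
216 cm^2


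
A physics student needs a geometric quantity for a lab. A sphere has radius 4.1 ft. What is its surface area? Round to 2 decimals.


Shape: sphere
Radius r = 4.1 ft
Formula: SA = 4 * pi * r^2
r^2 = 16.81
SA = 4 * pi * 16.81
SA = 67.24 * pi
SA = 211.24
211.24 ft^2


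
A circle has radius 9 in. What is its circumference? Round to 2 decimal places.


Shape: circle
Radius r = 9 in
Formula: C = 2 * pi * r
C = 2 * pi * 9
C = 18 * pi
C = 56.55
56.55 in


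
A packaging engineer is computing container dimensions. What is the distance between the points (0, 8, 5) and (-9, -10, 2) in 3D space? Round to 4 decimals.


3D distance between two points
P1 = (0, 8, 5), P2 = (-9, -10, 2)
Formula: d = sqrt((x2-x1)^2 + (y2-y1)^2 + (z2-z1)^2)
dx = -9 - 0 = -9
dy = -10 - 8 = -18
dz = 2 - 5 = -3
dx^2 + dy^2 + dz^2 = 81 + 324 + 9 = 414
d = sqrt(414)
d = 20.347
20.347 units


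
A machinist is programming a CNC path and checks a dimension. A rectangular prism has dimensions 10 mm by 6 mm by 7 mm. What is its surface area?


Shape: rectangular prism
l = 10 mm, w = 6 mm, h = 7 mm
Formula: SA = 2(lw + lh + wh)
lw = 60, lh = 70, wh = 42
lw + lh + wh = 172
SA = 2 * 172
SA = 344
344 mm^2


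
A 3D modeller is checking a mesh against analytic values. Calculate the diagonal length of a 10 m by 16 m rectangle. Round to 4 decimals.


Shape: rectangle (diagonal via Pythagoras)
Sides: 10 m and 16 m
Formula: d = sqrt(l^2 + w^2)
l^2 = 100, w^2 = 256
l^2 + w^2 = 356
d = sqrt(356)
d = 18.868
18.868 m


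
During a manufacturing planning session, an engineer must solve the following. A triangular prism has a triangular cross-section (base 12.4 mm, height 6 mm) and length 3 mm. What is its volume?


Shape: triangular prism
Triangle base = 12.4 mm, triangle height = 6 mm, prism length L = 3 mm
Formula: V = (1/2 * b * h_tri) * L
Cross-section area = 0.5 * 12.4 * 6 = 37.2
V = 37.2 * 3
V = 111.6
111.6 mm^3


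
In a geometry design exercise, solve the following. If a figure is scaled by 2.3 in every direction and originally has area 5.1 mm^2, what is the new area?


Linear scale factor k = 2.3
Original area = 5.1 mm^2
Rule: under a linear scaling by k, areas scale by k^2.
k^2 = 2.3^2 = 5.29
New area = 5.1 * 5.29
New area = 26.979
26.979 mm^2


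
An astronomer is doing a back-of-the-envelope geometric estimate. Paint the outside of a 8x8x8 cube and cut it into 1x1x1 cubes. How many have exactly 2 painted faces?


Large cube: 8 x 8 x 8, cut into unit cubes.
n = 8, so n - 2 = 6
Cubes with 2 painted faces lie along the edges, excluding corners.
A cube has 12 edges; each contributes (n - 2) = 6 such cubes.
Count = 12 * 6 = 72
72 unit cubes


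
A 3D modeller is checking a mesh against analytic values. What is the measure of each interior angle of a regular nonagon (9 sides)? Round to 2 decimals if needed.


Shape: regular nonagon (9 sides)
Formula: interior angle = (n - 2) * 180 / n
(n - 2) = 7
(n - 2) * 180 = 1260
angle = 1260 / 9
angle = 140
140 degrees


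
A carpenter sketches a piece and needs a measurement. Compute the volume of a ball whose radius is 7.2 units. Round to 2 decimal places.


Shape: sphere
Radius r = 7.2 units
Formula: V = (4/3) * pi * r^3
r^3 = 373.248
(4/3) * 373.248 = 497.664
V = 497.664 * pi
V = 1563.46
1563.46 units^3


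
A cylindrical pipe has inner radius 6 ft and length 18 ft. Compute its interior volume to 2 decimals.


Shape: cylinder
Radius r = 6 ft, Height h = 18 ft
Formula: V = pi * r^2 * h
r^2 = 36
V = pi * 36 * 18
V = 648 * pi
V = 2035.75
2035.75 ft^3


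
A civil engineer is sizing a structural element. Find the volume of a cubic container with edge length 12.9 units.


Shape: cube
Side s = 12.9 units
Formula: V = s^3
V = 12.9 * 12.9 * 12.9
V = 166.41 * 12.9
V = 2146.689
2146.689 units^3


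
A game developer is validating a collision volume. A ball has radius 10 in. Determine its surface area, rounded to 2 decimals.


Shape: sphere
Radius r = 10 in
Formula: SA = 4 * pi * r^2
r^2 = 100
SA = 4 * pi * 100
SA = 400 * pi
SA = 1256.64
1256.64 in^2


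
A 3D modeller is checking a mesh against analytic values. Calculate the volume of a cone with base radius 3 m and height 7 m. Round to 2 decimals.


Shape: cone
Radius r = 3 m, Height h = 7 m
Formula: V = (1/3) * pi * r^2 * h
r^2 = 9
pi * r^2 * h = pi * 9 * 7 = 63 * pi
V = 63 * pi / 3
V = 65.97
65.97 m^3


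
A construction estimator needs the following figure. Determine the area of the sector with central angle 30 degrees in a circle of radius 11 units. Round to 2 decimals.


Shape: circular sector
Radius r = 11 units, Angle = 30 degrees
Formula: A = (angle/360) * pi * r^2
r^2 = 121
Fraction of circle = 30/360
A = (30/360) * pi * 121
A = 10.083333 * pi
A = 31.68
31.68 units^2


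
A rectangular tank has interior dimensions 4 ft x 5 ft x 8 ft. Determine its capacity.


Shape: rectangular prism
l = 4 ft, w = 5 ft, h = 8 ft
Formula: V = l * w * h
V = 4 * 5 * 8
V = 20 * 8
V = 160
160 ft^3


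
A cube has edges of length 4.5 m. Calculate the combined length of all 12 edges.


Shape: cube
Side s = 4.5 m
A cube has 12 edges, all equal.
Formula: total edge length = 12 * s
Total = 12 * 4.5
Total = 54
54 m


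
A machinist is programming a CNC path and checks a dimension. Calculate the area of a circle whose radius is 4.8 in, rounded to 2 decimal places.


Shape: circle
Radius r = 4.8 in
Formula: A = pi * r^2
r^2 = 4.8^2 = 23.04
A = pi * 23.04
A = 72.38
72.38 in^2


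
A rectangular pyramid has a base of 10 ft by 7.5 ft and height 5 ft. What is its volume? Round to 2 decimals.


Shape: rectangular pyramid
Base: 10 ft x 7.5 ft, Height h = 5 ft
Formula: V = (1/3) * base_area * h
base_area = 10 * 7.5 = 75
base_area * h = 75 * 5 = 375
V = 375 / 3
V = 125
125 ft^3


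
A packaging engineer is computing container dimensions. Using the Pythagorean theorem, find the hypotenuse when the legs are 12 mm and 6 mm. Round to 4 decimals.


Shape: right triangle
Legs a = 12 mm, b = 6 mm
Formula: c = sqrt(a^2 + b^2)
a^2 = 144, b^2 = 36
a^2 + b^2 = 180
c = sqrt(180)
c = 13.4164
13.4164 mm


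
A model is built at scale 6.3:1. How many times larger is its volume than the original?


Linear scale factor k = 6.3
Rule: under a linear scaling by k, volumes scale by k^3.
k^3 = 6.3 * 6.3 * 6.3
k^3 = 39.69 * 6.3
k^3 = 250.047
Volume scales by a factor of 250.047.
250.047 (dimensionless)


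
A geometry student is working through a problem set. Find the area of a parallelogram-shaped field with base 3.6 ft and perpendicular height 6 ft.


Shape: parallelogram
Base b = 3.6 ft, Height h = 6 ft
Formula: A = b * h
A = 3.6 * 6
A = 21.6
21.6 ft^2


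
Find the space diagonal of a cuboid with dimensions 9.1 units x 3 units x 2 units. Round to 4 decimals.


Shape: rectangular box (space diagonal)
l = 9.1 units, w = 3 units, h = 2 units
Visualize: the diagonal of the base, then a right triangle with that diagonal and the height.
Formula: d = sqrt(l^2 + w^2 + h^2)
l^2 + w^2 + h^2 = 82.81 + 9 + 4 = 95.81
d = sqrt(95.81)
d = 9.7883
9.7883 units


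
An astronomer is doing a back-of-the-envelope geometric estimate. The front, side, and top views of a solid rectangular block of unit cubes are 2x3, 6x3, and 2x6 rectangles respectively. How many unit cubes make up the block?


Orthographic views of a solid rectangular block:
Front view 2 x 3 -> length = 2, height = 3
Side view 6 x 3 -> width = 6, height = 3 (consistent)
Top view 2 x 6 -> confirms length = 2, width = 6
The block is 2 x 6 x 3.
Total unit cubes = 2 * 6 * 3 = 36
36 unit cubes


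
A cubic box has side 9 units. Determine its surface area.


Shape: cube
Side s = 9 units
A cube has 6 square faces.
Formula: SA = 6 * s^2
s^2 = 81
SA = 6 * 81
SA = 486
486 units^2


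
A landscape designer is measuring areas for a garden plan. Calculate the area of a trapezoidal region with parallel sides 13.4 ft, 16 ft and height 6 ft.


Shape: trapezoid
Parallel sides a = 13.4 ft, b = 16 ft; Height h = 6 ft
Formula: A = (a + b) * h / 2
a + b = 13.4 + 16 = 29.4
A = 29.4 * 6 / 2
A = 176.4 / 2
A = 88.2
88.2 ft^2


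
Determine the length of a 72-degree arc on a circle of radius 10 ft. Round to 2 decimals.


Shape: circular arc
Radius r = 10 ft, Angle = 72 degrees
Formula: L = (angle/360) * 2 * pi * r
2 * pi * r = 20 * pi
L = (72/360) * 20 * pi
L = 4 * pi
L = 12.57
12.57 ft


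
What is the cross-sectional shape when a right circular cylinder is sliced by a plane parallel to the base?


Solid: right circular cylinder
Cutting plane: parallel to the base
Visualize the intersection of the plane with the solid's surface.
The boundary of the cut region is a circle.
circle


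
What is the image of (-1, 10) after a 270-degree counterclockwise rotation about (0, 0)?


Transformation: rotation about the origin
Original point: (-1, 10)
Rule for 270 deg counterclockwise: (x, y) -> (y, -x)
Apply: (-1, 10) -> (10, 1)
(10, 1)


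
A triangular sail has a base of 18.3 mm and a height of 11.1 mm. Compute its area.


Shape: triangle
Base b = 18.3 mm, Height h = 11.1 mm
Formula: A = (1/2) * b * h
A = 0.5 * 18.3 * 11.1
A = 0.5 * 203.13
A = 101.565
101.565 mm^2


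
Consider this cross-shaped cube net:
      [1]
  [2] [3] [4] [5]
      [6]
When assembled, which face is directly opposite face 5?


Net: cross layout. Take square 3 as the base (bottom).
Fold the four squares in the horizontal row up around 3: 2 -> left, 4 -> right, 5 wraps to the top.
Fold 1 and 6 up from 3: 1 -> back, 6 -> front.
Opposite pairs are therefore: (1, 6), (2, 4), (3, 5).
Face 5 is opposite face 3.
face 3


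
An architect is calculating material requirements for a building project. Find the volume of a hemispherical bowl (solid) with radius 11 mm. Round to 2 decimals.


Shape: hemisphere (half of a sphere)
Radius r = 11 mm
Formula: V = (1/2) * (4/3) * pi * r^3 = (2/3) * pi * r^3
r^3 = 1331
(2/3) * 1331 = 887.333333
V = 887.333333 * pi
V = 2787.64
2787.64 mm^3


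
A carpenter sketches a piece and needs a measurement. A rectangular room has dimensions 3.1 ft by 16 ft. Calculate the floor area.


Shape: rectangle
Length l = 3.1 ft, Width w = 16 ft
Formula: A = l * w
A = 3.1 * 16
A = 49.6
49.6 ft^2


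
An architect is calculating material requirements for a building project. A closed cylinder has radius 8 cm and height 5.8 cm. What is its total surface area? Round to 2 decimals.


Shape: closed cylinder
Radius r = 8 cm, Height h = 5.8 cm
Formula: SA = 2*pi*r^2 + 2*pi*r*h = 2*pi*r*(r + h)
r + h = 13.8
2 * r * (r + h) = 2 * 8 * 13.8 = 220.8
SA = 220.8 * pi
SA = 693.66
693.66 cm^2


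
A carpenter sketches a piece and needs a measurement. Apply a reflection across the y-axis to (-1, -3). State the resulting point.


Transformation: reflection
Original point: (-1, -3)
Rule for reflection over the y-axis: (x, y) -> (-x, y)
Apply: (-1, -3) -> (1, -3)
(1, -3)


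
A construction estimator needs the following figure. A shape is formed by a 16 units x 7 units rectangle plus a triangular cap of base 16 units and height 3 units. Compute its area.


Composite shape: rectangle + triangle
Rectangle area = 16 * 7 = 112
Triangle area = 0.5 * 16 * 3 = 24
Total = 112 + 24
Total = 136
136 units^2


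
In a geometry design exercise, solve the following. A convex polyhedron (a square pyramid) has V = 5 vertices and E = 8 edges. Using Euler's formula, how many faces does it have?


Polyhedron: square pyramid
Euler's formula for convex polyhedra: V - E + F = 2
Given: V = 5 vertices and E = 8 edges
Solve for F:
F = 2 + E - V = 2 + 8 - 5 = 5
5 faces


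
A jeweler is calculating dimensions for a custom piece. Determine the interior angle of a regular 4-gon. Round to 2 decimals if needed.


Shape: regular square (4 sides)
Formula: interior angle = (n - 2) * 180 / n
(n - 2) = 2
(n - 2) * 180 = 360
angle = 360 / 4
angle = 90
90 degrees


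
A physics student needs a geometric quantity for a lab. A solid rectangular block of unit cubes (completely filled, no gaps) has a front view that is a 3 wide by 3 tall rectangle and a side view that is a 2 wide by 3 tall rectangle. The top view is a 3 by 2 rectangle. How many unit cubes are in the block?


Orthographic views of a solid rectangular block:
Front view 3 x 3 -> length = 3, height = 3
Side view 2 x 3 -> width = 2, height = 3 (consistent)
Top view 3 x 2 -> confirms length = 3, width = 2
The block is 3 x 2 x 3.
Total unit cubes = 3 * 2 * 3 = 18
18 unit cubes


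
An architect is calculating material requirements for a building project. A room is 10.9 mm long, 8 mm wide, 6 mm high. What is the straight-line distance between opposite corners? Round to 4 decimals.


Shape: rectangular box (space diagonal)
l = 10.9 mm, w = 8 mm, h = 6 mm
Visualize: the diagonal of the base, then a right triangle with that diagonal and the height.
Formula: d = sqrt(l^2 + w^2 + h^2)
l^2 + w^2 + h^2 = 118.81 + 64 + 36 = 218.81
d = sqrt(218.81)
d = 14.7922
14.7922 mm


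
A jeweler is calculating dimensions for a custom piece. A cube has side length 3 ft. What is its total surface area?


Shape: cube
Side s = 3 ft
A cube has 6 square faces.
Formula: SA = 6 * s^2
s^2 = 9
SA = 6 * 9
SA = 54
54 ft^2


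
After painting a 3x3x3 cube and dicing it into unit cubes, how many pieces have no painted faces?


Large cube: 3 x 3 x 3, cut into unit cubes.
n = 3, so n - 2 = 1
Unpainted cubes form the interior (n - 2)^3 block.
(n - 2)^3 = 1^3 = 1
1 unit cubes


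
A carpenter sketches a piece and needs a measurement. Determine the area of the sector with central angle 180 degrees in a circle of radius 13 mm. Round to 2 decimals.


Shape: circular sector
Radius r = 13 mm, Angle = 180 degrees
Formula: A = (angle/360) * pi * r^2
r^2 = 169
Fraction of circle = 180/360
A = (180/360) * pi * 169
A = 84.5 * pi
A = 265.46
265.46 mm^2


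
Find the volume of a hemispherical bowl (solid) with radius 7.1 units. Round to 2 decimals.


Shape: hemisphere (half of a sphere)
Radius r = 7.1 units
Formula: V = (1/2) * (4/3) * pi * r^3 = (2/3) * pi * r^3
r^3 = 357.911
(2/3) * 357.911 = 238.607333
V = 238.607333 * pi
V = 749.61
749.61 units^3


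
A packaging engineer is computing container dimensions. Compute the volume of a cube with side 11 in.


Shape: cube
Side s = 11 in
Formula: V = s^3
V = 11 * 11 * 11
V = 121 * 11
V = 1331
1331 in^3


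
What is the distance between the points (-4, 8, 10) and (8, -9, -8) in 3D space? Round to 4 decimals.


3D distance between two points
P1 = (-4, 8, 10), P2 = (8, -9, -8)
Formula: d = sqrt((x2-x1)^2 + (y2-y1)^2 + (z2-z1)^2)
dx = 8 - -4 = 12
dy = -9 - 8 = -17
dz = -8 - 10 = -18
dx^2 + dy^2 + dz^2 = 144 + 289 + 324 = 757
d = sqrt(757)
d = 27.5136
27.5136 units


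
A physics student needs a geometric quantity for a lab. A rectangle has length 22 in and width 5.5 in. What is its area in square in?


Shape: rectangle
Length l = 22 in, Width w = 5.5 in
Formula: A = l * w
A = 22 * 5.5
A = 121
121 in^2


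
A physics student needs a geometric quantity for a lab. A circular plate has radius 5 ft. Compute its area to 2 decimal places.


Shape: circle
Radius r = 5 ft
Formula: A = pi * r^2
r^2 = 5^2 = 25
A = pi * 25
A = 78.54
78.54 ft^2


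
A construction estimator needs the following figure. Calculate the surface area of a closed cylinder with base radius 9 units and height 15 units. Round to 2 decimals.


Shape: closed cylinder
Radius r = 9 units, Height h = 15 units
Formula: SA = 2*pi*r^2 + 2*pi*r*h = 2*pi*r*(r + h)
r + h = 24
2 * r * (r + h) = 2 * 9 * 24 = 432
SA = 432 * pi
SA = 1357.17
1357.17 units^2


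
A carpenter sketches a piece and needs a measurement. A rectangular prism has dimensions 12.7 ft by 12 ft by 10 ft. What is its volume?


Shape: rectangular prism
l = 12.7 ft, w = 12 ft, h = 10 ft
Formula: V = l * w * h
V = 12.7 * 12 * 10
V = 152.4 * 10
V = 1524
1524 ft^3


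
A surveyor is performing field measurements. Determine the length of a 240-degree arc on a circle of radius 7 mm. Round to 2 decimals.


Shape: circular arc
Radius r = 7 mm, Angle = 240 degrees
Formula: L = (angle/360) * 2 * pi * r
2 * pi * r = 14 * pi
L = (240/360) * 14 * pi
L = 9.333333 * pi
L = 29.32
29.32 mm


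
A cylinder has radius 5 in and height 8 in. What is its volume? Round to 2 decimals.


Shape: cylinder
Radius r = 5 in, Height h = 8 in
Formula: V = pi * r^2 * h
r^2 = 25
V = pi * 25 * 8
V = 200 * pi
V = 628.32
628.32 in^3


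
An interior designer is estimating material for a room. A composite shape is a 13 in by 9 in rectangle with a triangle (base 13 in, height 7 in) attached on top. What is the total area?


Composite shape: rectangle + triangle
Rectangle area = 13 * 9 = 117
Triangle area = 0.5 * 13 * 7 = 45.5
Total = 117 + 45.5
Total = 162.5
162.5 in^2


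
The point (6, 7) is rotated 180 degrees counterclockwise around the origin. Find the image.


Transformation: rotation about the origin
Original point: (6, 7)
Rule for 180 deg: (x, y) -> (-x, -y)
Apply: (6, 7) -> (-6, -7)
(-6, -7)


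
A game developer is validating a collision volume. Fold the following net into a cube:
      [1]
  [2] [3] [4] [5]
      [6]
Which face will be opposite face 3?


Net: cross layout. Take square 3 as the base (bottom).
Fold the four squares in the horizontal row up around 3: 2 -> left, 4 -> right, 5 wraps to the top.
Fold 1 and 6 up from 3: 1 -> back, 6 -> front.
Opposite pairs are therefore: (1, 6), (2, 4), (3, 5).
Face 3 is opposite face 5.
face 5


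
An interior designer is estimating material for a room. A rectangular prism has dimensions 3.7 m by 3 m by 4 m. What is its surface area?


Shape: rectangular prism
l = 3.7 m, w = 3 m, h = 4 m
Formula: SA = 2(lw + lh + wh)
lw = 11.1, lh = 14.8, wh = 12
lw + lh + wh = 37.9
SA = 2 * 37.9
SA = 75.8
75.8 m^2


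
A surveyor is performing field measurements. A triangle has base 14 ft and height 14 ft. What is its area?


Shape: triangle
Base b = 14 ft, Height h = 14 ft
Formula: A = (1/2) * b * h
A = 0.5 * 14 * 14
A = 0.5 * 196
A = 98
98 ft^2


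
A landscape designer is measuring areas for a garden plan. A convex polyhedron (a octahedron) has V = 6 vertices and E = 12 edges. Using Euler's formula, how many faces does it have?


Polyhedron: octahedron
Euler's formula for convex polyhedra: V - E + F = 2
Given: V = 6 vertices and E = 12 edges
Solve for F:
F = 2 + E - V = 2 + 12 - 6 = 8
8 faces


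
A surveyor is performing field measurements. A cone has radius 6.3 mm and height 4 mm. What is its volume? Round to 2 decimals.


Shape: cone
Radius r = 6.3 mm, Height h = 4 mm
Formula: V = (1/3) * pi * r^2 * h
r^2 = 39.69
pi * r^2 * h = pi * 39.69 * 4 = 158.76 * pi
V = 158.76 * pi / 3
V = 166.25
166.25 mm^3


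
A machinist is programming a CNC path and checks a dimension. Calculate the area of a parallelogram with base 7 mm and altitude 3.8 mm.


Shape: parallelogram
Base b = 7 mm, Height h = 3.8 mm
Formula: A = b * h
A = 7 * 3.8
A = 26.6
26.6 mm^2


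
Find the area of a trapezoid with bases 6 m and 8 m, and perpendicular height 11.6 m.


Shape: trapezoid
Parallel sides a = 6 m, b = 8 m; Height h = 11.6 m
Formula: A = (a + b) * h / 2
a + b = 6 + 8 = 14
A = 14 * 11.6 / 2
A = 162.4 / 2
A = 81.2
81.2 m^2


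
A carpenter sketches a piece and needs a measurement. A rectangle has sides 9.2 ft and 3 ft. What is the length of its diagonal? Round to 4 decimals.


Shape: rectangle (diagonal via Pythagoras)
Sides: 9.2 ft and 3 ft
Formula: d = sqrt(l^2 + w^2)
l^2 = 84.64, w^2 = 9
l^2 + w^2 = 93.64
d = sqrt(93.64)
d = 9.6768
9.6768 ft


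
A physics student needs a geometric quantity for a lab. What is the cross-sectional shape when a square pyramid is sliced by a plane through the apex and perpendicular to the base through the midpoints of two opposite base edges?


Solid: square pyramid
Cutting plane: through the apex and perpendicular to the base through the midpoints of two opposite base edges
Visualize the intersection of the plane with the solid's surface.
The boundary of the cut region is a isosceles triangle.
isosceles triangle


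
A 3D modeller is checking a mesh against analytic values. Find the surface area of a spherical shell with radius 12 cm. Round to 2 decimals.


Shape: sphere
Radius r = 12 cm
Formula: SA = 4 * pi * r^2
r^2 = 144
SA = 4 * pi * 144
SA = 576 * pi
SA = 1809.56
1809.56 cm^2


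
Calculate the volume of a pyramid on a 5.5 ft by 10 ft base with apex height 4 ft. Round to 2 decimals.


Shape: rectangular pyramid
Base: 5.5 ft x 10 ft, Height h = 4 ft
Formula: V = (1/3) * base_area * h
base_area = 5.5 * 10 = 55
base_area * h = 55 * 4 = 220
V = 220 / 3
V = 73.33
73.33 ft^3
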